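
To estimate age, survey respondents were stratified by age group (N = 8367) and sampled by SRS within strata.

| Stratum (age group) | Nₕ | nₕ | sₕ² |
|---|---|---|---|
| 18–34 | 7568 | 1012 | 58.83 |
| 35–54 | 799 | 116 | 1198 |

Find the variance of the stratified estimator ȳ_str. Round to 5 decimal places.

0.12171

Var(ȳ_str) = Σₕ Wₕ²(1 − fₕ)sₕ²/nₕ with Wₕ = Nₕ/N, N = 8367.
18–34: Wₕ = 0.90450580; term = 0.90450580²·(1 − 0.13372093)·58.83/1012 = 0.041200157.
35–54: Wₕ = 0.09549420; term = 0.09549420²·(1 − 0.14518148)·1198/116 = 0.080505727.
Sum = 0.12170588.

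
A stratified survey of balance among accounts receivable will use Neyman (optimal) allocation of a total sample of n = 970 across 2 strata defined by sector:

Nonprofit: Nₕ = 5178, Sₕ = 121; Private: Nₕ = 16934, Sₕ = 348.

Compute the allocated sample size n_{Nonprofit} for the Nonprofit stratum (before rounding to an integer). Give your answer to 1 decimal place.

93.2

Neyman allocation: nₕ = n·NₕSₕ / Σⱼ NⱼSⱼ.
Σ NⱼSⱼ = 5178·121 + 16934·348 = 6.51957 × 10^6.
n_{Nonprofit} = 970·5178·121 / (6.51957 × 10^6) = 93.2.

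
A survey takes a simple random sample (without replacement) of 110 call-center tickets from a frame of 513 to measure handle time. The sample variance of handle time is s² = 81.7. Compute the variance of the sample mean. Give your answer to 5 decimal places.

0.58347

Under SRS without replacement, Var(ȳ) = (1 − f)·s²/n with f = n/N = 110/513 = 0.21442495.
Var(ȳ) = (1 − 0.21442495)·81.7/110 = 0.78557505·0.74272727 = 0.58346801.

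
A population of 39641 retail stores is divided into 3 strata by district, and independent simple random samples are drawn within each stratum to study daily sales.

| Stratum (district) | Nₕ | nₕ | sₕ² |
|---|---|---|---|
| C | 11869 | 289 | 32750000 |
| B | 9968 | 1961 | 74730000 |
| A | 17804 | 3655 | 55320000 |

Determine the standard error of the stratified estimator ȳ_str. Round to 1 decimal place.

Var(ȳ_str) = Σₕ Wₕ²(1 − fₕ)sₕ²/nₕ with Wₕ = Nₕ/N, N = 39641.
C: Wₕ = 0.29941222; term = 0.29941222²·(1 − 0.02434914)·32750000/289 = 9911.6726.
B: Wₕ = 0.25145683; term = 0.25145683²·(1 − 0.19672953)·74730000/1961 = 1935.5573.
A: Wₕ = 0.44913095; term = 0.44913095²·(1 − 0.20529095)·55320000/3655 = 2426.3247.
Sum = 14273.555.
SE = √(14273.555) = 119.5.

119.5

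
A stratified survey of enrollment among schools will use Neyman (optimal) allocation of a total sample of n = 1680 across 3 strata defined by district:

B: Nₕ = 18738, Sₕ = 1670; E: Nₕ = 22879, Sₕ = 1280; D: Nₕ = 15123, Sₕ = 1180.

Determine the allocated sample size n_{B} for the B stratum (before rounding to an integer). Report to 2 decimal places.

Neyman allocation: nₕ = n·NₕSₕ / Σⱼ NⱼSⱼ.
Σ NⱼSⱼ = 18738·1670 + 22879·1280 + 15123·1180 = 7.842272 × 10^7.
n_{B} = 1680·18738·1670 / (7.842272 × 10^7) = 670.36.

670.36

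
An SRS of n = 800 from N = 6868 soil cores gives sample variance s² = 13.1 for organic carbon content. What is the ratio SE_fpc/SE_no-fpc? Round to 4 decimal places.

f = n/N = 800/6868 = 0.11648224.
SE_no-fpc = √(s²/n) = 0.12796484; SE_fpc = √((1−f)s²/n) = 0.12028135.
Ratio = √(1−f) = 0.93995626.

0.9400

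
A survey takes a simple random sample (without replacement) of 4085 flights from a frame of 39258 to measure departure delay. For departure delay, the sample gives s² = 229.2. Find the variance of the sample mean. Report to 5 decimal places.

Under SRS without replacement, Var(ȳ) = (1 − f)·s²/n with f = n/N = 4085/39258 = 0.10405522.
Var(ȳ) = (1 − 0.10405522)·229.2/4085 = 0.89594478·0.056107711 = 0.050269411.

0.05027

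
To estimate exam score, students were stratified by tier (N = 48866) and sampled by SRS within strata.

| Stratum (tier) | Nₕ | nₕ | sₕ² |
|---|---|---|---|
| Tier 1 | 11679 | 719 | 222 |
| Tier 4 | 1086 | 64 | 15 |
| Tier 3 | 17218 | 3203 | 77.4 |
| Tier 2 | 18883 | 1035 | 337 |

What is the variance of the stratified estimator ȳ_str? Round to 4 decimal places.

0.0651

Var(ȳ_str) = Σₕ Wₕ²(1 − fₕ)sₕ²/nₕ with Wₕ = Nₕ/N, N = 48866.
Tier 1: Wₕ = 0.23900053; term = 0.23900053²·(1 − 0.06156349)·222/719 = 0.016551094.
Tier 4: Wₕ = 0.02222404; term = 0.02222404²·(1 − 0.05893186)·15/64 = 1.0893776 × 10^-4.
Tier 3: Wₕ = 0.35235133; term = 0.35235133²·(1 − 0.18602625)·77.4/3203 = 0.0024420033.
Tier 2: Wₕ = 0.38642410; term = 0.38642410²·(1 − 0.05481121)·337/1035 = 0.045955397.
Sum = 0.065057432.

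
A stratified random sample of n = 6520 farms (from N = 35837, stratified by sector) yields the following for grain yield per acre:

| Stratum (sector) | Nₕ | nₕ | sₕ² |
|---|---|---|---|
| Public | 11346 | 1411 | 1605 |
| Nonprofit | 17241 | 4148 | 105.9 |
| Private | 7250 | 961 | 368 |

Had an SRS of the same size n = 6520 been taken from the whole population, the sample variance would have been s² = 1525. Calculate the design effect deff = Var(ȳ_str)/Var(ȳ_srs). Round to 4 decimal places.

0.6163

Var(ȳ_str) = Σ Wₕ²(1−fₕ)sₕ²/nₕ with Wₕ = Nₕ/35837:
  Public: (11346/35837)²·(1−1411/11346)·1605/1411 = 0.099837887
  Nonprofit: (17241/35837)²·(1−4148/17241)·105.9/4148 = 0.0044874078
  Private: (7250/35837)²·(1−961/7250)·368/961 = 0.013595048
  → Var(ȳ_str) = 0.11792034.
Var(ȳ_srs) = (1 − 6520/35837)·1525/6520 = 0.19134192.
deff = 0.11792034 / 0.19134192 = 0.6163.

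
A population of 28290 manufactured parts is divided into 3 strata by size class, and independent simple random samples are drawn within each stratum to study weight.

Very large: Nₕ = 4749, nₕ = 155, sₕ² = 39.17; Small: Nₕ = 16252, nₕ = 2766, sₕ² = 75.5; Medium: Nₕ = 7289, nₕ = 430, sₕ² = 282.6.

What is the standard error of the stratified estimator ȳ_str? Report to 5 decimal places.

0.23541

Var(ȳ_str) = Σₕ Wₕ²(1 − fₕ)sₕ²/nₕ with Wₕ = Nₕ/N, N = 28290.
Very large: Wₕ = 0.16786850; term = 0.16786850²·(1 − 0.03263845)·39.17/155 = 0.0068888882.
Small: Wₕ = 0.57447861; term = 0.57447861²·(1 − 0.17019444)·75.5/2766 = 0.0074751317.
Medium: Wₕ = 0.25765288; term = 0.25765288²·(1 − 0.05899300)·282.6/430 = 0.041055048.
Sum = 0.055419068.
SE = √(0.055419068) = 0.23541.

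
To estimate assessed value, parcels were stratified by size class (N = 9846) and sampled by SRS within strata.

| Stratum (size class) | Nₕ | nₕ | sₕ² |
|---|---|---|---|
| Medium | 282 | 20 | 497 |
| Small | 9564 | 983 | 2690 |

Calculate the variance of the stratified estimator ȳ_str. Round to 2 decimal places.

2.34

Var(ȳ_str) = Σₕ Wₕ²(1 − fₕ)sₕ²/nₕ with Wₕ = Nₕ/N, N = 9846.
Medium: Wₕ = 0.02864107; term = 0.02864107²·(1 − 0.07092199)·497/20 = 0.018939004.
Small: Wₕ = 0.97135893; term = 0.97135893²·(1 − 0.10278126)·2690/983 = 2.3166294.
Sum = 2.3355684.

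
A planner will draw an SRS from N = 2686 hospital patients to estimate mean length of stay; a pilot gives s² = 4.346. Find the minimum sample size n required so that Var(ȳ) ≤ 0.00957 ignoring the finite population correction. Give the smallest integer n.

455

Without fpc, n₀ = s²/D = 4.346/0.00957 = 454.1275.
Rounding up, n = 455.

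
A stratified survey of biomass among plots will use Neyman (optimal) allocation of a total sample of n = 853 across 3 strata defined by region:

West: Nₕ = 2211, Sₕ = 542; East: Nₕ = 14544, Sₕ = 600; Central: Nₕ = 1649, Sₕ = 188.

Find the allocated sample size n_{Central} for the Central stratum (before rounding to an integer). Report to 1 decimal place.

Neyman allocation: nₕ = n·NₕSₕ / Σⱼ NⱼSⱼ.
Σ NⱼSⱼ = 2211·542 + 14544·600 + 1649·188 = 1.0234774 × 10^7.
n_{Central} = 853·1649·188 / (1.0234774 × 10^7) = 25.8.

25.8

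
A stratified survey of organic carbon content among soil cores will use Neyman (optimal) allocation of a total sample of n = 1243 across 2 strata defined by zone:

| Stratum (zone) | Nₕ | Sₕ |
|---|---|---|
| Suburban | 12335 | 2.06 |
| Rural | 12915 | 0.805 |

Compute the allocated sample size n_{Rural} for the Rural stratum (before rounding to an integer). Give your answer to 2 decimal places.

360.91

Neyman allocation: nₕ = n·NₕSₕ / Σⱼ NⱼSⱼ.
Σ NⱼSⱼ = 12335·2.06 + 12915·0.805 = 35806.675.
n_{Rural} = 1243·12915·0.805 / 35806.675 = 360.91.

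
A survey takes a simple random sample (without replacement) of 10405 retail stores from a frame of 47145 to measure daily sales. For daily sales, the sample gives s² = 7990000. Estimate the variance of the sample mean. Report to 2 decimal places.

598.42

Under SRS without replacement, Var(ȳ) = (1 − f)·s²/n with f = n/N = 10405/47145 = 0.22070209.
Var(ȳ) = (1 − 0.22070209)·7990000/10405 = 0.77929791·767.90005 = 598.4229.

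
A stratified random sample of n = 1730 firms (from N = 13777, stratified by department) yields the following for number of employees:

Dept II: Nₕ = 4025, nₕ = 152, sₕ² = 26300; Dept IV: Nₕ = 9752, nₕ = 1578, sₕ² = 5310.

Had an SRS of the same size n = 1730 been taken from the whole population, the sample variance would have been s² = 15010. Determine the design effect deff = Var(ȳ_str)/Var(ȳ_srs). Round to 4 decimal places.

2.0594

Var(ȳ_str) = Σ Wₕ²(1−fₕ)sₕ²/nₕ with Wₕ = Nₕ/13777:
  Dept II: (4025/13777)²·(1−152/4025)·26300/152 = 14.210725
  Dept IV: (9752/13777)²·(1−1578/9752)·5310/1578 = 1.4132094
  → Var(ȳ_str) = 15.623934.
Var(ȳ_srs) = (1 − 1730/13777)·15010/1730 = 7.5868036.
deff = 15.623934 / 7.5868036 = 2.0594.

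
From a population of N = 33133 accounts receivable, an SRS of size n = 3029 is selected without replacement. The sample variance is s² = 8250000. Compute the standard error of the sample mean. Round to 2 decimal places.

Under SRS without replacement, Var(ȳ) = (1 − f)·s²/n with f = n/N = 3029/33133 = 0.09141943.
Var(ȳ) = (1 − 0.09141943)·8250000/3029 = 0.90858057·2723.6712 = 2474.6747.
SE(ȳ) = √(2474.6747) = 49.75.

49.75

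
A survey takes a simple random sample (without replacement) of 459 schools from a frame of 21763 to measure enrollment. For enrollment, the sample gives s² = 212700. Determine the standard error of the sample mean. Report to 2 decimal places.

21.30

Under SRS without replacement, Var(ȳ) = (1 − f)·s²/n with f = n/N = 459/21763 = 0.02109084.
Var(ȳ) = (1 − 0.02109084)·212700/459 = 0.97890916·463.39869 = 453.62522.
SE(ȳ) = √(453.62522) = 21.30.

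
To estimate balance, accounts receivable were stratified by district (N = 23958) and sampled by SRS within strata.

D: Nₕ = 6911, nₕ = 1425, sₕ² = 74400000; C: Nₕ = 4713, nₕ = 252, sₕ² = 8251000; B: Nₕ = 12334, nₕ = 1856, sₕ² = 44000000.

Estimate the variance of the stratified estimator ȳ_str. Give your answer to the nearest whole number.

Var(ȳ_str) = Σₕ Wₕ²(1 − fₕ)sₕ²/nₕ with Wₕ = Nₕ/N, N = 23958.
D: Wₕ = 0.28846314; term = 0.28846314²·(1 − 0.20619303)·74400000/1425 = 3448.6859.
C: Wₕ = 0.19671926; term = 0.19671926²·(1 − 0.05346913)·8251000/252 = 1199.3187.
B: Wₕ = 0.51481760; term = 0.51481760²·(1 − 0.15047835)·44000000/1856 = 5337.7216.
Sum = 9985.7262.

9986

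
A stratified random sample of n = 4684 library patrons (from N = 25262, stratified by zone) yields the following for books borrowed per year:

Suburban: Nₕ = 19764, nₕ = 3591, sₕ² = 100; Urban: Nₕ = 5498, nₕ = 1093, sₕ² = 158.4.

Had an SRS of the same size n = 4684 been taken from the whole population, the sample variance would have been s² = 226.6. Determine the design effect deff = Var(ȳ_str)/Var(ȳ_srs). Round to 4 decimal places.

Var(ȳ_str) = Σ Wₕ²(1−fₕ)sₕ²/nₕ with Wₕ = Nₕ/25262:
  Suburban: (19764/25262)²·(1−3591/19764)·100/3591 = 0.013948084
  Urban: (5498/25262)²·(1−1093/5498)·158.4/1093 = 0.0054998419
  → Var(ȳ_str) = 0.019447926.
Var(ȳ_srs) = (1 − 4684/25262)·226.6/4684 = 0.039407461.
deff = 0.019447926 / 0.039407461 = 0.4935.

0.4935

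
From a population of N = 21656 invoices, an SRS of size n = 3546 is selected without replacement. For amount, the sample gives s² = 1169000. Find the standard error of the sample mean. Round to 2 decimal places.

Under SRS without replacement, Var(ȳ) = (1 − f)·s²/n with f = n/N = 3546/21656 = 0.16374215.
Var(ȳ) = (1 − 0.16374215)·1169000/3546 = 0.83625785·329.66723 = 275.68681.
SE(ȳ) = √(275.68681) = 16.60.

16.60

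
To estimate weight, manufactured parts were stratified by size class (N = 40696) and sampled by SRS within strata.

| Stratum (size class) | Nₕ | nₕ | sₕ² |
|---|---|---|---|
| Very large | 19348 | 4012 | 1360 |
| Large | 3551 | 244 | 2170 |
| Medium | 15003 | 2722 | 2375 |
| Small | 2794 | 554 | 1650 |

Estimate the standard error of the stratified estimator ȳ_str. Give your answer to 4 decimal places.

0.4818

Var(ȳ_str) = Σₕ Wₕ²(1 − fₕ)sₕ²/nₕ with Wₕ = Nₕ/N, N = 40696.
Very large: Wₕ = 0.47542756; term = 0.47542756²·(1 − 0.20735993)·1360/4012 = 0.060732717.
Large: Wₕ = 0.08725673; term = 0.08725673²·(1 − 0.06871304)·2170/244 = 0.063059617.
Medium: Wₕ = 0.36866031; term = 0.36866031²·(1 − 0.18143038)·2375/2722 = 0.097069744.
Small: Wₕ = 0.06865540; term = 0.06865540²·(1 − 0.19828203)·1650/554 = 0.011254991.
Sum = 0.23211707.
SE = √(0.23211707) = 0.4818.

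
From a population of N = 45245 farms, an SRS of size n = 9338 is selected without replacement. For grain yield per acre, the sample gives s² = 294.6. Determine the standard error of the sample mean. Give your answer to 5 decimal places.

Under SRS without replacement, Var(ȳ) = (1 − f)·s²/n with f = n/N = 9338/45245 = 0.20638745.
Var(ȳ) = (1 − 0.20638745)·294.6/9338 = 0.79361255·0.031548511 = 0.025037295.
SE(ȳ) = √(0.025037295) = 0.15823.

0.15823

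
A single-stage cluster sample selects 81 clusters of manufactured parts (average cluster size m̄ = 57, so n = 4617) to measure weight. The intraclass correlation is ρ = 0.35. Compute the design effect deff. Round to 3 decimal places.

20.600

deff = 1 + (57 − 1)·0.35 = 1 + 19.6 = 20.6.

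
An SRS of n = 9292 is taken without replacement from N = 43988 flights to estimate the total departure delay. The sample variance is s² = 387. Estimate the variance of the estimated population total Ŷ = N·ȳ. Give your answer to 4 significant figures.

6.356 × 10^7

Var(Ŷ) = N²·Var(ȳ) = N²·(1 − n/N)·s²/n.
f = 9292/43988 = 0.21123943; Var(ȳ) = 0.78876057·387/9292 = 0.032850876.
Var(Ŷ) = 43988² · 0.032850876 = 6.356461 × 10^7.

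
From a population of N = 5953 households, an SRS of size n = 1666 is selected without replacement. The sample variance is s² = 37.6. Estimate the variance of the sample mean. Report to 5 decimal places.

Under SRS without replacement, Var(ȳ) = (1 − f)·s²/n with f = n/N = 1666/5953 = 0.27985889.
Var(ȳ) = (1 − 0.27985889)·37.6/1666 = 0.72014111·0.022569028 = 0.016252884.

0.01625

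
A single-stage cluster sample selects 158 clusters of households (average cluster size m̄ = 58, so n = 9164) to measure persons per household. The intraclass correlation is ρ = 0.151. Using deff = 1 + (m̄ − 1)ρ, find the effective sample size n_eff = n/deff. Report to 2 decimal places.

953.89

deff = 1 + (58 − 1)·0.151 = 1 + 8.607 = 9.607.
n_eff = 9164 / 9.607 = 953.89.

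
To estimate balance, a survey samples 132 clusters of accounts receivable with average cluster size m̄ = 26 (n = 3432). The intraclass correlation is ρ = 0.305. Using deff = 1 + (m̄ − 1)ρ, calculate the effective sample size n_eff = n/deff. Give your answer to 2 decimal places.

397.91

deff = 1 + (26 − 1)·0.305 = 1 + 7.625 = 8.625.
n_eff = 3432 / 8.625 = 397.91.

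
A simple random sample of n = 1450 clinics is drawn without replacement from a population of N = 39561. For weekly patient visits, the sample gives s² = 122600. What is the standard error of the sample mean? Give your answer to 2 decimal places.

Under SRS without replacement, Var(ȳ) = (1 − f)·s²/n with f = n/N = 1450/39561 = 0.03665226.
Var(ȳ) = (1 − 0.03665226)·122600/1450 = 0.96334774·84.551724 = 81.452712.
SE(ȳ) = √(81.452712) = 9.03.

9.03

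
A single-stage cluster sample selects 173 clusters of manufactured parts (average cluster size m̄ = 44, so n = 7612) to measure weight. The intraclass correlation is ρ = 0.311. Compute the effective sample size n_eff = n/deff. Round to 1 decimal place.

deff = 1 + (44 − 1)·0.311 = 1 + 13.373 = 14.373.
n_eff = 7612 / 14.373 = 529.6.

529.6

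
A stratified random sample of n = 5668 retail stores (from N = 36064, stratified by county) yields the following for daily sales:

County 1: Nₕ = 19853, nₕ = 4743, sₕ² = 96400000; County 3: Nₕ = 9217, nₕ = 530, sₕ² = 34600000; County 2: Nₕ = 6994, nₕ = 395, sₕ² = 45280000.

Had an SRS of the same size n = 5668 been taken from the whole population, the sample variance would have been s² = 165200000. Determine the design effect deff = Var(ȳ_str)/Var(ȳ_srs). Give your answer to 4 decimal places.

Var(ȳ_str) = Σ Wₕ²(1−fₕ)sₕ²/nₕ with Wₕ = Nₕ/36064:
  County 1: (19853/36064)²·(1−4743/19853)·96400000/4743 = 4687.7747
  County 3: (9217/36064)²·(1−530/9217)·34600000/530 = 4018.943
  County 2: (6994/36064)²·(1−395/6994)·45280000/395 = 4067.8534
  → Var(ȳ_str) = 12774.571.
Var(ȳ_srs) = (1 − 5668/36064)·165200000/5668 = 24565.338.
deff = 12774.571 / 24565.338 = 0.5200.

0.5200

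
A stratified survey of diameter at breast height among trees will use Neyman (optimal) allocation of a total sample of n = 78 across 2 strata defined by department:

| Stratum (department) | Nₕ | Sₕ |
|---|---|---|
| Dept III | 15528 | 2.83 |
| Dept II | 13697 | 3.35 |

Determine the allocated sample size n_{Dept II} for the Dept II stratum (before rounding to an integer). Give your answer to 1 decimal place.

Neyman allocation: nₕ = n·NₕSₕ / Σⱼ NⱼSⱼ.
Σ NⱼSⱼ = 15528·2.83 + 13697·3.35 = 89829.19.
n_{Dept II} = 78·13697·3.35 / 89829.19 = 39.8.

39.8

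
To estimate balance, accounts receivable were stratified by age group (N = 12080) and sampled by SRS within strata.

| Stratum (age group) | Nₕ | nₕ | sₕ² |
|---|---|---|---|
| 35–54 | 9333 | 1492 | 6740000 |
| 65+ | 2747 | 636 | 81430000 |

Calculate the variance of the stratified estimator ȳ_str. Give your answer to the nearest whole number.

Var(ȳ_str) = Σₕ Wₕ²(1 − fₕ)sₕ²/nₕ with Wₕ = Nₕ/N, N = 12080.
35–54: Wₕ = 0.77259934; term = 0.77259934²·(1 − 0.15986285)·6740000/1492 = 2265.4262.
65+: Wₕ = 0.22740066; term = 0.22740066²·(1 − 0.23152530)·81430000/636 = 5087.9208.
Sum = 7353.347.

7353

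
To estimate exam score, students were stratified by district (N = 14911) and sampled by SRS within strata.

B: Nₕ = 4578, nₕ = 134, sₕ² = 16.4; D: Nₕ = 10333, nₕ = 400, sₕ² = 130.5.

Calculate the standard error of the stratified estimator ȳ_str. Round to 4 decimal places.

0.4023

Var(ȳ_str) = Σₕ Wₕ²(1 − fₕ)sₕ²/nₕ with Wₕ = Nₕ/N, N = 14911.
B: Wₕ = 0.30702166; term = 0.30702166²·(1 − 0.02927042)·16.4/134 = 0.0111989.
D: Wₕ = 0.69297834; term = 0.69297834²·(1 − 0.03871093)·130.5/400 = 0.15060654.
Sum = 0.16180544.
SE = √(0.16180544) = 0.4023.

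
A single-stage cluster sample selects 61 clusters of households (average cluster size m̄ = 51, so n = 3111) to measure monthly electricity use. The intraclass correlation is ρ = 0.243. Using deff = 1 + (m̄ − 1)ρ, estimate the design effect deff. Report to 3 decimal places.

13.150

deff = 1 + (51 − 1)·0.243 = 1 + 12.15 = 13.15.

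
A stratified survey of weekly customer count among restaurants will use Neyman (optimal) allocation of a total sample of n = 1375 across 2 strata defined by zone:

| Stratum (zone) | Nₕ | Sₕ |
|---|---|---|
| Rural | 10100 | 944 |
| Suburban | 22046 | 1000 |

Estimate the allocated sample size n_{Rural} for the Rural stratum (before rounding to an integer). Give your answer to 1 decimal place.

Neyman allocation: nₕ = n·NₕSₕ / Σⱼ NⱼSⱼ.
Σ NⱼSⱼ = 10100·944 + 22046·1000 = 3.15804 × 10^7.
n_{Rural} = 1375·10100·944 / (3.15804 × 10^7) = 415.1.

415.1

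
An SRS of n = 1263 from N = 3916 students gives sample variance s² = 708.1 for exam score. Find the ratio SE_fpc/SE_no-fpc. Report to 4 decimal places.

0.8231

f = n/N = 1263/3916 = 0.32252298.
SE_no-fpc = √(s²/n) = 0.74876515; SE_fpc = √((1−f)s²/n) = 0.61630105.
Ratio = √(1−f) = 0.82308992.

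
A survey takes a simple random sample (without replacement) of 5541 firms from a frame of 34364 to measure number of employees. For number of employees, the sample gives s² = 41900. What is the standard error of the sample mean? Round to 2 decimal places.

2.52

Under SRS without replacement, Var(ȳ) = (1 − f)·s²/n with f = n/N = 5541/34364 = 0.16124433.
Var(ȳ) = (1 − 0.16124433)·41900/5541 = 0.83875567·7.5618119 = 6.3425127.
SE(ȳ) = √(6.3425127) = 2.52.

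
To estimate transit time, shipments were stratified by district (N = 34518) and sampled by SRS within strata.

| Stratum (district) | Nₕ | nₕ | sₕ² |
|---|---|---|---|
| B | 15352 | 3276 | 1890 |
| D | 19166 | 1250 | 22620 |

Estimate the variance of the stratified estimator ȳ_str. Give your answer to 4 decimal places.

5.3049

Var(ȳ_str) = Σₕ Wₕ²(1 − fₕ)sₕ²/nₕ with Wₕ = Nₕ/N, N = 34518.
B: Wₕ = 0.44475346; term = 0.44475346²·(1 − 0.21339239)·1890/3276 = 0.08976659.
D: Wₕ = 0.55524654; term = 0.55524654²·(1 − 0.06521966)·22620/1250 = 5.2151148.
Sum = 5.3048814.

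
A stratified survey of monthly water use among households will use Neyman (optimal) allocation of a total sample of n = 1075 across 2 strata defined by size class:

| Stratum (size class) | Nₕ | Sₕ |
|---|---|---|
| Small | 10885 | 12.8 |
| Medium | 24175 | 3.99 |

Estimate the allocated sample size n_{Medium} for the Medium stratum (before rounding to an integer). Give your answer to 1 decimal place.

439.8

Neyman allocation: nₕ = n·NₕSₕ / Σⱼ NⱼSⱼ.
Σ NⱼSⱼ = 10885·12.8 + 24175·3.99 = 235786.25.
n_{Medium} = 1075·24175·3.99 / 235786.25 = 439.8.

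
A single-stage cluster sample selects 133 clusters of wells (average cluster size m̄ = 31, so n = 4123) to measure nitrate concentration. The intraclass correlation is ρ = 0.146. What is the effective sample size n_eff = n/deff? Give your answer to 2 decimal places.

deff = 1 + (31 − 1)·0.146 = 1 + 4.38 = 5.38.
n_eff = 4123 / 5.38 = 766.36.

766.36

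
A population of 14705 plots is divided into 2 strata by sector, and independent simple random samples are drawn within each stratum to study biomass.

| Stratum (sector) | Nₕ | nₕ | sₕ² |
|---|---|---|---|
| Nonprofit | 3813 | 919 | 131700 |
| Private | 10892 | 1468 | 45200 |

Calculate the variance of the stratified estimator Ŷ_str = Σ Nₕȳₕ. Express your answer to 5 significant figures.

4.7419 × 10^9

Var(Ŷ_str) = Σₕ Nₕ²(1 − fₕ)sₕ²/nₕ.
Nonprofit: 3813²·(1 − 919/3813)·131700/919 = 1.5813776 × 10^9.
Private: 10892²·(1 − 1468/10892)·45200/1468 = 3.1604963 × 10^9.
Sum = 4.7418739 × 10^9.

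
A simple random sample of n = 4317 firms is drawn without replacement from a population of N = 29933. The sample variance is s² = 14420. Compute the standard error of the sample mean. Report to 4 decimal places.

Under SRS without replacement, Var(ȳ) = (1 − f)·s²/n with f = n/N = 4317/29933 = 0.14422210.
Var(ȳ) = (1 − 0.14422210)·14420/4317 = 0.85577790·3.3402826 = 2.85854.
SE(ȳ) = √(2.85854) = 1.6907.

1.6907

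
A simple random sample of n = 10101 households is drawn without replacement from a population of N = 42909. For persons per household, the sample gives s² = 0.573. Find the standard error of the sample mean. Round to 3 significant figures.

0.00659

Under SRS without replacement, Var(ȳ) = (1 − f)·s²/n with f = n/N = 10101/42909 = 0.23540516.
Var(ȳ) = (1 − 0.23540516)·0.573/10101 = 0.76459484·5.6727057 × 10^-5 = 4.3373215 × 10^-5.
SE(ȳ) = √(4.3373215 × 10^-5) = 0.00659.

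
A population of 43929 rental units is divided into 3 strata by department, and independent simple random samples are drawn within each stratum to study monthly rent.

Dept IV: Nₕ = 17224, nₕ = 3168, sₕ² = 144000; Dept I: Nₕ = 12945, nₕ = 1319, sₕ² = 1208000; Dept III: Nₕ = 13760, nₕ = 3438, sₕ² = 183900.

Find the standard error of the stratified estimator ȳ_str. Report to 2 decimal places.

9.00

Var(ȳ_str) = Σₕ Wₕ²(1 − fₕ)sₕ²/nₕ with Wₕ = Nₕ/N, N = 43929.
Dept IV: Wₕ = 0.39208723; term = 0.39208723²·(1 − 0.18392940)·144000/3168 = 5.7025677.
Dept I: Wₕ = 0.29468005; term = 0.29468005²·(1 − 0.10189262)·1208000/1319 = 71.425268.
Dept III: Wₕ = 0.31323272; term = 0.31323272²·(1 − 0.24985465)·183900/3438 = 3.9369102.
Sum = 81.064746.
SE = √(81.064746) = 9.00.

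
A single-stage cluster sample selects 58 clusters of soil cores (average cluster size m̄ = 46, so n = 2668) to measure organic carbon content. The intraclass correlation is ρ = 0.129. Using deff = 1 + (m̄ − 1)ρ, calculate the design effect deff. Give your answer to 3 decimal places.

deff = 1 + (46 − 1)·0.129 = 1 + 5.805 = 6.805.

6.805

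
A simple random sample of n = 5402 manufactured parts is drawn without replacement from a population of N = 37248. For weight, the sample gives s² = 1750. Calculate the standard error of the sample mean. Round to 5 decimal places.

Under SRS without replacement, Var(ȳ) = (1 − f)·s²/n with f = n/N = 5402/37248 = 0.14502792.
Var(ȳ) = (1 − 0.14502792)·1750/5402 = 0.85497208·0.32395409 = 0.2769717.
SE(ȳ) = √(0.2769717) = 0.52628.

0.52628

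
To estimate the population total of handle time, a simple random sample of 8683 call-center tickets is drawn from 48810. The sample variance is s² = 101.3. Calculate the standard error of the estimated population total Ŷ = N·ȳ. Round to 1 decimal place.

4780.2

Var(Ŷ) = N²·Var(ȳ) = N²·(1 − n/N)·s²/n.
f = 8683/48810 = 0.17789387; Var(ȳ) = 0.82210613·101.3/8683 = 0.0095910803.
Var(Ŷ) = 48810² · 0.0095910803 = 2.2849944 × 10^7.
SE(Ŷ) = √(2.2849944 × 10^7) = 4780.2.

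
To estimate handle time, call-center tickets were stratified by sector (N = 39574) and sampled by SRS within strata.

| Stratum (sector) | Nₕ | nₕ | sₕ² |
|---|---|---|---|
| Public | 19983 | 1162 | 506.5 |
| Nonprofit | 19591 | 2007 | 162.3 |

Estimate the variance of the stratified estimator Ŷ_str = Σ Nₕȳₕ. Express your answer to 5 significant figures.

1.9179 × 10^8

Var(Ŷ_str) = Σₕ Nₕ²(1 − fₕ)sₕ²/nₕ.
Public: 19983²·(1 − 1162/19983)·506.5/1162 = 1.6393689 × 10^8.
Nonprofit: 19591²·(1 − 2007/19591)·162.3/2007 = 2.7857711 × 10^7.
Sum = 1.917946 × 10^8.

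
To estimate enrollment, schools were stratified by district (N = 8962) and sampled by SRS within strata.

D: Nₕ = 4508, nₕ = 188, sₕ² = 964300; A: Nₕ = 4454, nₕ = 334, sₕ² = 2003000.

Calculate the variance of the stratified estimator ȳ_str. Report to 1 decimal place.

2613.9

Var(ȳ_str) = Σₕ Wₕ²(1 − fₕ)sₕ²/nₕ with Wₕ = Nₕ/N, N = 8962.
D: Wₕ = 0.50301272; term = 0.50301272²·(1 − 0.04170364)·964300/188 = 1243.6899.
A: Wₕ = 0.49698728; term = 0.49698728²·(1 − 0.07498877)·2003000/334 = 1370.1624.
Sum = 2613.8523.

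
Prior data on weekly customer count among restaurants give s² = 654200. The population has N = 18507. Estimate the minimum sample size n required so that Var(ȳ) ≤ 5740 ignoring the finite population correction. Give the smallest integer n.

114

Without fpc, n₀ = s²/D = 654200/5740 = 113.9721.
Rounding up, n = 114.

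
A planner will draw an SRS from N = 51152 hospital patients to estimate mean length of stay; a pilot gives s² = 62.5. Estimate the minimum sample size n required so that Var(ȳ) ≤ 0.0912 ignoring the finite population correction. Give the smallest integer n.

Without fpc, n₀ = s²/D = 62.5/0.0912 = 685.3070.
Rounding up, n = 686.

686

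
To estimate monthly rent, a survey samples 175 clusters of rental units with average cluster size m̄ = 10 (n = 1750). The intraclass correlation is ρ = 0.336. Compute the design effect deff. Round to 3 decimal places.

deff = 1 + (10 − 1)·0.336 = 1 + 3.024 = 4.024.

4.024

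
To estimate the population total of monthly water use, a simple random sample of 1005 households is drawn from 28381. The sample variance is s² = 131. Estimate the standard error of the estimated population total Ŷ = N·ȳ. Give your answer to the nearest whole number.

10064

Var(Ŷ) = N²·Var(ȳ) = N²·(1 − n/N)·s²/n.
f = 1005/28381 = 0.03541101; Var(ȳ) = 0.96458899·131/1005 = 0.12573249.
Var(Ŷ) = 28381² · 0.12573249 = 1.0127515 × 10^8.
SE(Ŷ) = √(1.0127515 × 10^8) = 10064.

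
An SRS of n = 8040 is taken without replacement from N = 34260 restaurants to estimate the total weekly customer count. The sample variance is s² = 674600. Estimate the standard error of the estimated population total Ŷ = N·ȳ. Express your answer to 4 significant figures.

274500

Var(Ŷ) = N²·Var(ȳ) = N²·(1 − n/N)·s²/n.
f = 8040/34260 = 0.23467601; Var(ȳ) = 0.76532399·674600/8040 = 64.214871.
Var(Ŷ) = 34260² · 64.214871 = 7.5372051 × 10^10.
SE(Ŷ) = √(7.5372051 × 10^10) = 274500.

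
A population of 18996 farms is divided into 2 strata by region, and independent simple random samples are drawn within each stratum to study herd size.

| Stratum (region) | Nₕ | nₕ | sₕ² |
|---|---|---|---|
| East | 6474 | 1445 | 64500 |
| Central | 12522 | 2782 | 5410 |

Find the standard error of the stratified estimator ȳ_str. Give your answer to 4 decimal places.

2.1644

Var(ȳ_str) = Σₕ Wₕ²(1 − fₕ)sₕ²/nₕ with Wₕ = Nₕ/N, N = 18996.
East: Wₕ = 0.34080859; term = 0.34080859²·(1 − 0.22320049)·64500/1445 = 4.0273732.
Central: Wₕ = 0.65919141; term = 0.65919141²·(1 − 0.22216898)·5410/2782 = 0.65727706.
Sum = 4.6846503.
SE = √(4.6846503) = 2.1644.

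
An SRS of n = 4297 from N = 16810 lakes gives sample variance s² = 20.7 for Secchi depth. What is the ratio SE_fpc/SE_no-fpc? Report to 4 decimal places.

0.8628

f = n/N = 4297/16810 = 0.25562165.
SE_no-fpc = √(s²/n) = 0.069406876; SE_fpc = √((1−f)s²/n) = 0.059882423.
Ratio = √(1−f) = 0.86277364.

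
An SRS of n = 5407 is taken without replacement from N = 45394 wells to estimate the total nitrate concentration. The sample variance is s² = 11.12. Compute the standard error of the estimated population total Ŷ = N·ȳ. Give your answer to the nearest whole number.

1932

Var(Ŷ) = N²·Var(ȳ) = N²·(1 − n/N)·s²/n.
f = 5407/45394 = 0.11911266; Var(ȳ) = 0.88088734·11.12/5407 = 0.001811627.
Var(Ŷ) = 45394² · 0.001811627 = 3.7330662 × 10^6.
SE(Ŷ) = √(3.7330662 × 10^6) = 1932.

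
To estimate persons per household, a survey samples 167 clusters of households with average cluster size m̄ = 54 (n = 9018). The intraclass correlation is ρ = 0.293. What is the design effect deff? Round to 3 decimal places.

16.529

deff = 1 + (54 − 1)·0.293 = 1 + 15.529 = 16.529.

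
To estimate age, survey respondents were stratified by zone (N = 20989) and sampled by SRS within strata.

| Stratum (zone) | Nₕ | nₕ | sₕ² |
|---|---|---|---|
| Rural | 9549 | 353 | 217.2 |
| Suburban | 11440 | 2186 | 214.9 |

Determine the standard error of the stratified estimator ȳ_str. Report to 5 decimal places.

0.38245

Var(ȳ_str) = Σₕ Wₕ²(1 − fₕ)sₕ²/nₕ with Wₕ = Nₕ/N, N = 20989.
Rural: Wₕ = 0.45495259; term = 0.45495259²·(1 − 0.03696722)·217.2/353 = 0.12264744.
Suburban: Wₕ = 0.54504741; term = 0.54504741²·(1 − 0.19108392)·214.9/2186 = 0.023624264.
Sum = 0.1462717.
SE = √(0.1462717) = 0.38245.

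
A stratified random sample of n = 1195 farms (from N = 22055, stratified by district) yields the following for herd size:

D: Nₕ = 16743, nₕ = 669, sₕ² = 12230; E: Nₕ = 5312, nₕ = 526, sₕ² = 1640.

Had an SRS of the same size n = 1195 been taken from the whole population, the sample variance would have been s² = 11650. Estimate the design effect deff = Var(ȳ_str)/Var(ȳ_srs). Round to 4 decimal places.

1.1146

Var(ȳ_str) = Σ Wₕ²(1−fₕ)sₕ²/nₕ with Wₕ = Nₕ/22055:
  D: (16743/22055)²·(1−669/16743)·12230/669 = 10.114478
  E: (5312/22055)²·(1−526/5312)·1640/526 = 0.16295765
  → Var(ȳ_str) = 10.277436.
Var(ȳ_srs) = (1 − 1195/22055)·11650/1195 = 9.2207291.
deff = 10.277436 / 9.2207291 = 1.1146.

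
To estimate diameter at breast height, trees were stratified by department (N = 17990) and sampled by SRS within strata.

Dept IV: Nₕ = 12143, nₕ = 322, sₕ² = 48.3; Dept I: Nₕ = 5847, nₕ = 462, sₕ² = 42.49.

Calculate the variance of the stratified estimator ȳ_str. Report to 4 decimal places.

Var(ȳ_str) = Σₕ Wₕ²(1 − fₕ)sₕ²/nₕ with Wₕ = Nₕ/N, N = 17990.
Dept IV: Wₕ = 0.67498610; term = 0.67498610²·(1 − 0.02651734)·48.3/322 = 0.066528716.
Dept I: Wₕ = 0.32501390; term = 0.32501390²·(1 − 0.07901488)·42.49/462 = 0.0089474902.
Sum = 0.075476206.

0.0755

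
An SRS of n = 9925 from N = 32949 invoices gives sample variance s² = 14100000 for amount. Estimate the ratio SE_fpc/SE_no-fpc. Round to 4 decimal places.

f = n/N = 9925/32949 = 0.30122310.
SE_no-fpc = √(s²/n) = 37.691576; SE_fpc = √((1−f)s²/n) = 31.507473.
Ratio = √(1−f) = 0.83592876.

0.8359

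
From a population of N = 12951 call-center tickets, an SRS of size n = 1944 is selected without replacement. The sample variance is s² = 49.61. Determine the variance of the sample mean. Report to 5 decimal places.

Under SRS without replacement, Var(ȳ) = (1 − f)·s²/n with f = n/N = 1944/12951 = 0.15010424.
Var(ȳ) = (1 − 0.15010424)·49.61/1944 = 0.84989576·0.025519547 = 0.021688955.

0.02169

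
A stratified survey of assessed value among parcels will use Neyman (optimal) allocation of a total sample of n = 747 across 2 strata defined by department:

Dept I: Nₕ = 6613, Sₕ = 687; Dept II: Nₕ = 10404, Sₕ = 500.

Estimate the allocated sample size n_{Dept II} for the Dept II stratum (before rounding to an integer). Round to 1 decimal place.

398.8

Neyman allocation: nₕ = n·NₕSₕ / Σⱼ NⱼSⱼ.
Σ NⱼSⱼ = 6613·687 + 10404·500 = 9.745131 × 10^6.
n_{Dept II} = 747·10404·500 / (9.745131 × 10^6) = 398.8.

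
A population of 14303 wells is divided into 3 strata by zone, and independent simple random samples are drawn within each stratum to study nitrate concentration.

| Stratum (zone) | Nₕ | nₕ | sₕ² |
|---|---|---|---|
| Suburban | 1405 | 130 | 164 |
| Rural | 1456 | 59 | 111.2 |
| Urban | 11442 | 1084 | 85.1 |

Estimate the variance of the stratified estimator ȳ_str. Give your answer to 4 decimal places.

Var(ȳ_str) = Σₕ Wₕ²(1 − fₕ)sₕ²/nₕ with Wₕ = Nₕ/N, N = 14303.
Suburban: Wₕ = 0.09823114; term = 0.09823114²·(1 − 0.09252669)·164/130 = 0.011046704.
Rural: Wₕ = 0.10179683; term = 0.10179683²·(1 − 0.04052198)·111.2/59 = 0.018739426.
Urban: Wₕ = 0.79997203; term = 0.79997203²·(1 − 0.09473868)·85.1/1084 = 0.045480355.
Sum = 0.075266485.

0.0753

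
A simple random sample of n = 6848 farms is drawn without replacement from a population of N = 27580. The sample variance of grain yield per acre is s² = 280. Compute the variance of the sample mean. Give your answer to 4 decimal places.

0.0307

Under SRS without replacement, Var(ȳ) = (1 − f)·s²/n with f = n/N = 6848/27580 = 0.24829587.
Var(ȳ) = (1 − 0.24829587)·280/6848 = 0.75170413·0.04088785 = 0.030735566.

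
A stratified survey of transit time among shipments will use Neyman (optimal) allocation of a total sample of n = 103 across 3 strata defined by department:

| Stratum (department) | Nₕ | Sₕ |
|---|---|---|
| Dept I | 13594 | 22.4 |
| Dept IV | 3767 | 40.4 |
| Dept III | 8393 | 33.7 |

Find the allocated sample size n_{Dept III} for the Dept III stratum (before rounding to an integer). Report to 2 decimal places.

39.39

Neyman allocation: nₕ = n·NₕSₕ / Σⱼ NⱼSⱼ.
Σ NⱼSⱼ = 13594·22.4 + 3767·40.4 + 8393·33.7 = 739536.5.
n_{Dept III} = 103·8393·33.7 / 739536.5 = 39.39.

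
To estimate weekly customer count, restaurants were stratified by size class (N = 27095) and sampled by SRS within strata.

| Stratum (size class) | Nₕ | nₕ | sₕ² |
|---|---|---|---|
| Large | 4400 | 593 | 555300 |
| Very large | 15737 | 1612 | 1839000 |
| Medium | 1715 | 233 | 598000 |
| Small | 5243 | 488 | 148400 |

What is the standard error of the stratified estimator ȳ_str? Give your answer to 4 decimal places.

19.6469

Var(ȳ_str) = Σₕ Wₕ²(1 − fₕ)sₕ²/nₕ with Wₕ = Nₕ/N, N = 27095.
Large: Wₕ = 0.16239159; term = 0.16239159²·(1 − 0.13477273)·555300/593 = 21.366344.
Very large: Wₕ = 0.58080827; term = 0.58080827²·(1 − 0.10243375)·1839000/1612 = 345.42104.
Medium: Wₕ = 0.06329581; term = 0.06329581²·(1 − 0.13586006)·598000/233 = 8.885447.
Small: Wₕ = 0.19350434; term = 0.19350434²·(1 − 0.09307648)·148400/488 = 10.326809.
Sum = 385.99964.
SE = √(385.99964) = 19.6469.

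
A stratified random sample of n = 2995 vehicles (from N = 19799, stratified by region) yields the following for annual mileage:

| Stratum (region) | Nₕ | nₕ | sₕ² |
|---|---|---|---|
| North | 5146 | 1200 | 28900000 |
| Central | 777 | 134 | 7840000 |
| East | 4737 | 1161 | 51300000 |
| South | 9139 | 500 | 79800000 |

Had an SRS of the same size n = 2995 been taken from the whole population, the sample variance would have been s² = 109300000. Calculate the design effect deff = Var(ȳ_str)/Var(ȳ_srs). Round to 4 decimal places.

Var(ȳ_str) = Σ Wₕ²(1−fₕ)sₕ²/nₕ with Wₕ = Nₕ/19799:
  North: (5146/19799)²·(1−1200/5146)·28900000/1200 = 1247.5471
  Central: (777/19799)²·(1−134/777)·7840000/134 = 74.56873
  East: (4737/19799)²·(1−1161/4737)·51300000/1161 = 1909.4115
  South: (9139/19799)²·(1−500/9139)·79800000/500 = 32144.637
  → Var(ȳ_str) = 35376.164.
Var(ȳ_srs) = (1 − 2995/19799)·109300000/2995 = 30973.676.
deff = 35376.164 / 30973.676 = 1.1421.

1.1421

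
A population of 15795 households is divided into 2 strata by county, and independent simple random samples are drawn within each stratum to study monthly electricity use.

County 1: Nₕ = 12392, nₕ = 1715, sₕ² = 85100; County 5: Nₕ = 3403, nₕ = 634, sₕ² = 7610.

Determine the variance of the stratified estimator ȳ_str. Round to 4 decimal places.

Var(ȳ_str) = Σₕ Wₕ²(1 − fₕ)sₕ²/nₕ with Wₕ = Nₕ/N, N = 15795.
County 1: Wₕ = 0.78455207; term = 0.78455207²·(1 − 0.13839574)·85100/1715 = 26.315815.
County 5: Wₕ = 0.21544793; term = 0.21544793²·(1 − 0.18630620)·7610/634 = 0.45335775.
Sum = 26.769173.

26.7692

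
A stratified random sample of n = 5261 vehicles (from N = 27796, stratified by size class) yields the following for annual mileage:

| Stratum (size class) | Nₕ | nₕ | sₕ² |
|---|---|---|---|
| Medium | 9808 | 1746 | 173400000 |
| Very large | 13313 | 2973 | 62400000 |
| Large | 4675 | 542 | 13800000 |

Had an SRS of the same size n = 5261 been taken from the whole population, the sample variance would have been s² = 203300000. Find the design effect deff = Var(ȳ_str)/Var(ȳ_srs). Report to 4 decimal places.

0.4641

Var(ȳ_str) = Σ Wₕ²(1−fₕ)sₕ²/nₕ with Wₕ = Nₕ/27796:
  Medium: (9808/27796)²·(1−1746/9808)·173400000/1746 = 10163.973
  Very large: (13313/27796)²·(1−2973/13313)·62400000/2973 = 3739.569
  Large: (4675/27796)²·(1−542/4675)·13800000/542 = 636.74012
  → Var(ȳ_str) = 14540.282.
Var(ȳ_srs) = (1 − 5261/27796)·203300000/5261 = 31328.842.
deff = 14540.282 / 31328.842 = 0.4641.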